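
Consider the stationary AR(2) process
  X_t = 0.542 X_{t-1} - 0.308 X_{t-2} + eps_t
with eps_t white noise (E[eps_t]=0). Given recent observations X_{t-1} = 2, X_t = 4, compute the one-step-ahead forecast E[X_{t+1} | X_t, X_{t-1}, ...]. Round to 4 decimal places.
E[X_{t+1} \mid \mathcal F_t] = 1.5520

For an AR(p) model X_t = c + sum_i phi_i X_{t-i} + eps_t, the
one-step-ahead conditional mean is
  E[X_{t+1} | X_t, ...] = c + sum_i phi_i X_{t+1-i}.
Substitute known values:
  E[X_{t+1} | ...] = (0.542) * (4) + (-0.308) * (2)
                   = 1.5520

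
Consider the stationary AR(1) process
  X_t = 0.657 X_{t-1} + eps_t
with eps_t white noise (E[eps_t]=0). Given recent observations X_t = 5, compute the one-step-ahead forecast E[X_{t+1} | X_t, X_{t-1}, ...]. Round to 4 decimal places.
E[X_{t+1} \mid \mathcal F_t] = 3.2850

For an AR(p) model X_t = c + sum_i phi_i X_{t-i} + eps_t, the
one-step-ahead conditional mean is
  E[X_{t+1} | X_t, ...] = c + sum_i phi_i X_{t+1-i}.
Substitute known values:
  E[X_{t+1} | ...] = (0.657) * (5)
                   = 3.2850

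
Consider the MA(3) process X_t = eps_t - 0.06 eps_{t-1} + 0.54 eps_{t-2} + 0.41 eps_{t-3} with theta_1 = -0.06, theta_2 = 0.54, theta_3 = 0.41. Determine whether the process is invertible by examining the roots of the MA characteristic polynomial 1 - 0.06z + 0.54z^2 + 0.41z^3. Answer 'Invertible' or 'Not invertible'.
\text{Invertible}

The MA(q) characteristic polynomial is P(z) = 1 - 0.06z + 0.54z^2 + 0.41z^3.
Invertibility requires all roots to lie outside the unit circle, i.e. |z| > 1 for every root.
Degree 3: look for a simple real root z0 first, then factor out (1 - z/z0) and solve the remaining quadratic.
Testing z0 = -2: P(-2) = 1 + (-0.06)(-2) + (0.54)(-2)^2 + (0.41)(-2)^3
  = 1 + (0.12) + (2.16) + (-3.28) = 0.  So z_0 = -2 is a root, |z_0| = 2.
Divide out the factor (1 + 0.5 z) = (1 - z/z0) (since 1/z0 = -0.5):
  P(z) = (1 + 0.5 z)(1 + (-0.56) z + (0.82) z^2)
  [check: z-coef -0.56 - (-0.5) = -0.06; z^2-coef 0.82 - (-0.5)(-0.56) = 0.54; z^3-coef -(-0.5)(0.82) = 0.41.]
Remaining roots from the quadratic factor 1 + (-0.56) z + (0.82) z^2:
  Set 1 + (-0.56) z + (0.82) z^2 = 0, i.e. a z^2 + b z + c = 0 with a = 0.82, b = -0.56, c = 1.
  Discriminant D = b^2 - 4ac = (-0.56)^2 - 4*(0.82)*1 = 0.3136 - (3.28) = -2.9664.
  D < 0, so the roots are the complex-conjugate pair z = (-b +/- i sqrt(-D)) / (2a) = 0.3415 +/- 1.0502i.
  For a conjugate pair |z|^2 = z * conj(z) = (product of roots) = c/a = 1/(0.82) = 1.219512, so |z| = sqrt(1.219512) = 1.1043 for both roots.
Moduli of all roots: 2.0000, 1.1043, 1.1043.
All moduli strictly greater than 1? Yes.
Verdict: Invertible.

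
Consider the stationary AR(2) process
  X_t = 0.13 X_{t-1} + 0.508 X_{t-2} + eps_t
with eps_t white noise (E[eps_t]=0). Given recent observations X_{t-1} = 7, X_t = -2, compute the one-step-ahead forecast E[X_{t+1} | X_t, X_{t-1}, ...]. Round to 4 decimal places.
E[X_{t+1} \mid \mathcal F_t] = 3.2960

For an AR(p) model X_t = c + sum_i phi_i X_{t-i} + eps_t, the
one-step-ahead conditional mean is
  E[X_{t+1} | X_t, ...] = c + sum_i phi_i X_{t+1-i}.
Substitute known values:
  E[X_{t+1} | ...] = (0.13) * (-2) + (0.508) * (7)
                   = 3.2960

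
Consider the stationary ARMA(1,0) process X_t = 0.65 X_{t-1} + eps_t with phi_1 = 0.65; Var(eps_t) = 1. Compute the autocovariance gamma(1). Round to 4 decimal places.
\gamma(1) = 1.1255

Multiply the model equation by X_{t-k} and take expectations. With theta_0 = psi_0 = 1 and psi_j the MA(infinity) weights, this gives
  gamma(k) - sum_i phi_i gamma(k-i) = c_k,
  c_k = sigma^2 * sum_{j=k..q} theta_j psi_{j-k}   (c_k = 0 for k > q),
using gamma(-m) = gamma(m).
Pure AR (q = 0): c_0 = sigma^2 = 1, c_k = 0 for k >= 1.
Equations for k = 0 and k = 1 (AR order 1):
  gamma(0) = phi_1 gamma(1) + c_0
  gamma(1) = phi_1 gamma(0) + c_1
Substituting the second into the first: gamma(0) (1 - phi_1^2) = c_0 + phi_1 c_1, so
  gamma(0) = c_0 / (1 - phi_1^2) = 1 / (1 - (0.65)^2) = 1 / 0.5775 = 1.731602.
  gamma(1) = phi_1 gamma(0) = (0.65)(1.731602) = 1.125541.
Therefore gamma(1) = 1.1255 (to 4 decimal places).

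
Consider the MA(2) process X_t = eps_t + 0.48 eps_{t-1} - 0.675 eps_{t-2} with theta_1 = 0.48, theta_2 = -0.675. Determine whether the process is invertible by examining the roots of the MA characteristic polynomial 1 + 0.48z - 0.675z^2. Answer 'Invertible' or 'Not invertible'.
\text{Not invertible}

The MA(q) characteristic polynomial is P(z) = 1 + 0.48z - 0.675z^2.
Invertibility requires all roots to lie outside the unit circle, i.e. |z| > 1 for every root.
Set 1 + (0.48) z + (-0.675) z^2 = 0, i.e. a z^2 + b z + c = 0 with a = -0.675, b = 0.48, c = 1.
Discriminant D = b^2 - 4ac = (0.48)^2 - 4*(-0.675)*1 = 0.2304 - (-2.7) = 2.9304.
D >= 0, so the roots are real: z = (-b +/- sqrt(D)) / (2a) = (-0.48 +/- 1.711841) / (-1.35).
  z_1 = (-0.48 + 1.711841) / (-1.35) = -0.9125,   |z_1| = 0.9125.
  z_2 = (-0.48 - 1.711841) / (-1.35) = 1.6236,   |z_2| = 1.6236.
Moduli of all roots: 0.9125, 1.6236.
All moduli strictly greater than 1? No.
Verdict: Not invertible.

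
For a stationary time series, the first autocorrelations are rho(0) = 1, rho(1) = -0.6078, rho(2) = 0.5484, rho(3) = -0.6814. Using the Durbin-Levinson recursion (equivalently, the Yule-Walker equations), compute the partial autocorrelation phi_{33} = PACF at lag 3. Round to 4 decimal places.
\phi_{33} = -0.4660

The PACF at lag k is phi_{kk}, the last component of the solution
to the Yule-Walker system G_k phi = r_k where
  (G_k)_{ij} = rho(|i - j|), (r_k)_i = rho(i), i,j = 1..k.
Equivalently, Durbin-Levinson gives phi_{kk} iteratively:
  phi_{11} = rho(1)
  phi_{kk} = [rho(k) - sum_{j=1..k-1} phi_{k-1,j} rho(k-j)]
            / [1 - sum_{j=1..k-1} phi_{k-1,j} rho(j)],
  phi_{k,j} = phi_{k-1,j} - phi_{kk} phi_{k-1,k-j},  j = 1..k-1.
Step k = 1:
  phi_11 = rho(1) = -0.6078.
Step k = 2:
  phi_22 = [rho(2) - phi_11 rho(1)] / [1 - phi_11 rho(1)] = [0.5484 - (-0.6078)(-0.6078)] / [1 - (-0.6078)(-0.6078)]
         = 0.17897916 / 0.63057916 = 0.283833.
  Update: phi_21 = phi_11 - phi_22 phi_11 = -0.6078 - (0.283833)(-0.6078) = -0.435286.
Step k = 3:
  phi_33 = [rho(3) - phi_21 rho(2) - phi_22 rho(1)] / [1 - phi_21 rho(1) - phi_22 rho(2)]
    numerator   = -0.6814 - (-0.435286)(0.5484) - (0.283833)(-0.6078) = -0.2701753
    denominator = 1 - (-0.435286)(-0.6078) - (0.283833)(0.5484) = 0.57977897
  phi_33 = -0.2701753 / 0.57977897 = -0.466.
Therefore phi_{33} = -0.4660.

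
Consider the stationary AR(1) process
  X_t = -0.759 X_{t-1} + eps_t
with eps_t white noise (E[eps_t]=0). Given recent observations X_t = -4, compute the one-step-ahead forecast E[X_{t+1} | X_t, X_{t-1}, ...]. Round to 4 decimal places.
E[X_{t+1} \mid \mathcal F_t] = 3.0360

For an AR(p) model X_t = c + sum_i phi_i X_{t-i} + eps_t, the
one-step-ahead conditional mean is
  E[X_{t+1} | X_t, ...] = c + sum_i phi_i X_{t+1-i}.
Substitute known values:
  E[X_{t+1} | ...] = (-0.759) * (-4)
                   = 3.0360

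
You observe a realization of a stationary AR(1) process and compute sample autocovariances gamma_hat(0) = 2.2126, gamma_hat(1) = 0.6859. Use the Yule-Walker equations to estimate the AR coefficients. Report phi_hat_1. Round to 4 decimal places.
\hat\phi_{1} = 0.3100

The Yule-Walker equations for an AR(p) process read, in matrix form,
  Gamma_p phi = r_p,   with   (Gamma_p)_{ij} = gamma(|i - j|),
                       (r_p)_i = gamma(i),   i,j = 1..p.
Substitute the sample gammas (Toeplitz matrix and right-hand side of size 1):
  Gamma_p = [[2.2126]]
  r_p     = [0.6859]
With p = 1 this is the single equation gamma(0) phi_1 = gamma(1):
  phi_hat_1 = gamma(1) / gamma(0) = 0.6859 / 2.2126 = 0.3100.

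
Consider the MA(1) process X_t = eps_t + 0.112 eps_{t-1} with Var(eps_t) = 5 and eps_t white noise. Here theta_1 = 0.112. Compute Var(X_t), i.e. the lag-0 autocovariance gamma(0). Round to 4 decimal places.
\gamma(0) = 5.0627

For an MA(q) process X_t = eps_t + sum_i theta_i eps_{t-i} with
Var(eps_t) = sigma^2, the variance is
  gamma(0) = sigma^2 * (1 + sum_i theta_i^2).
  sum_i theta_i^2 = (0.112)^2 = 0.012544.
  gamma(0) = 5 * (1 + 0.012544) = 5 * 1.012544 = 5.06272, which rounds to 5.0627.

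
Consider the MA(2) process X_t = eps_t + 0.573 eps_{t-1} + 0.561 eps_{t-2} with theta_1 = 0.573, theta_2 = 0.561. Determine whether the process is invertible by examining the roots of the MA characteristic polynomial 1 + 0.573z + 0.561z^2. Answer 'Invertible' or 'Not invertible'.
\text{Invertible}

The MA(q) characteristic polynomial is P(z) = 1 + 0.573z + 0.561z^2.
Invertibility requires all roots to lie outside the unit circle, i.e. |z| > 1 for every root.
Set 1 + (0.573) z + (0.561) z^2 = 0, i.e. a z^2 + b z + c = 0 with a = 0.561, b = 0.573, c = 1.
Discriminant D = b^2 - 4ac = (0.573)^2 - 4*(0.561)*1 = 0.328329 - (2.244) = -1.915671.
D < 0, so the roots are the complex-conjugate pair z = (-b +/- i sqrt(-D)) / (2a) = -0.5107 +/- 1.2336i.
For a conjugate pair |z|^2 = z * conj(z) = (product of roots) = c/a = 1/(0.561) = 1.782531, so |z| = sqrt(1.782531) = 1.3351 for both roots.
Moduli of all roots: 1.3351, 1.3351.
All moduli strictly greater than 1? Yes.
Verdict: Invertible.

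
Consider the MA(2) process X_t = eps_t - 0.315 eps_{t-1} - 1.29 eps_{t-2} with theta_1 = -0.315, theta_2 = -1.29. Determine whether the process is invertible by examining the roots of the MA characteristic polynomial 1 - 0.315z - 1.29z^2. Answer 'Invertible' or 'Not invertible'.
\text{Not invertible}

The MA(q) characteristic polynomial is P(z) = 1 - 0.315z - 1.29z^2.
Invertibility requires all roots to lie outside the unit circle, i.e. |z| > 1 for every root.
Set 1 + (-0.315) z + (-1.29) z^2 = 0, i.e. a z^2 + b z + c = 0 with a = -1.29, b = -0.315, c = 1.
Discriminant D = b^2 - 4ac = (-0.315)^2 - 4*(-1.29)*1 = 0.099225 - (-5.16) = 5.259225.
D >= 0, so the roots are real: z = (-b +/- sqrt(D)) / (2a) = (0.315 +/- 2.2933) / (-2.58).
  z_1 = (0.315 + 2.2933) / (-2.58) = -1.011,   |z_1| = 1.011.
  z_2 = (0.315 - 2.2933) / (-2.58) = 0.7668,   |z_2| = 0.7668.
Moduli of all roots: 1.0110, 0.7668.
All moduli strictly greater than 1? No.
Verdict: Not invertible.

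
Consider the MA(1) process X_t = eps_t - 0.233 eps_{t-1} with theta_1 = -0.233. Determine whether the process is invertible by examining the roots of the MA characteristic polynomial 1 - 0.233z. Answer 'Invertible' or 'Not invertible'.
\text{Invertible}

The MA(q) characteristic polynomial is P(z) = 1 - 0.233z.
Invertibility requires all roots to lie outside the unit circle, i.e. |z| > 1 for every root.
This is linear in z: 1 + (-0.233) z = 0  =>  z = -1/(-0.233) = 4.291845,  |z| = 4.291845.
Moduli of all roots: 4.2918.
All moduli strictly greater than 1? Yes.
Verdict: Invertible.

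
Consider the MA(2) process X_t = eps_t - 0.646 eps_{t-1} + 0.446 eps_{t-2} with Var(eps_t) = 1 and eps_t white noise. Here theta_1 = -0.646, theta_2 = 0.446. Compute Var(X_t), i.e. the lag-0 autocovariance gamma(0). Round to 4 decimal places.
\gamma(0) = 1.6162

For an MA(q) process X_t = eps_t + sum_i theta_i eps_{t-i} with
Var(eps_t) = sigma^2, the variance is
  gamma(0) = sigma^2 * (1 + sum_i theta_i^2).
  sum_i theta_i^2 = (-0.646)^2 + (0.446)^2 = 0.417316 + 0.198916 = 0.616232.
  gamma(0) = 1 * (1 + 0.616232) = 1 * 1.616232 = 1.616232, which rounds to 1.6162.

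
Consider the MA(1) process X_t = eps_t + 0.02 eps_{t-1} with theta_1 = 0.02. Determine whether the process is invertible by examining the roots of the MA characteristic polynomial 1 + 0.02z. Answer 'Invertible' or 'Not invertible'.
\text{Invertible}

The MA(q) characteristic polynomial is P(z) = 1 + 0.02z.
Invertibility requires all roots to lie outside the unit circle, i.e. |z| > 1 for every root.
This is linear in z: 1 + (0.02) z = 0  =>  z = -1/(0.02) = -50,  |z| = 50.
Moduli of all roots: 50.0000.
All moduli strictly greater than 1? Yes.
Verdict: Invertible.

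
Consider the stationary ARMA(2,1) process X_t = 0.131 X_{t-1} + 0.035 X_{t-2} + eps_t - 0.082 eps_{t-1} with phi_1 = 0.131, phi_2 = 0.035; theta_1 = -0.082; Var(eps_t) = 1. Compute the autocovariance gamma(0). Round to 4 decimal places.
\gamma(0) = 1.0042

Multiply the model equation by X_{t-k} and take expectations. With theta_0 = psi_0 = 1 and psi_j the MA(infinity) weights, this gives
  gamma(k) - sum_i phi_i gamma(k-i) = c_k,
  c_k = sigma^2 * sum_{j=k..q} theta_j psi_{j-k}   (c_k = 0 for k > q),
using gamma(-m) = gamma(m).
psi-weights needed (psi_j = theta_j + sum_i phi_i psi_{j-i}):
  psi_1 = theta_1 + phi_1 = -0.082 + (0.131) = 0.049
Right-hand sides:
  c_0 = sigma^2 (1 + theta_1 psi_1) = 1 * (1 + (-0.082)(0.049)) = 1 * 0.995982 = 0.995982
  c_1 = sigma^2 theta_1 = 1 * (-0.082) = -0.082
  c_2 = 0
Equations for k = 0, 1, 2 (AR order 2, c_2 = 0):
  (E0) gamma(0) = phi_1 gamma(1) + phi_2 gamma(2) + c_0
  (E1) gamma(1) = phi_1 gamma(0) + phi_2 gamma(1) + c_1
  (E2) gamma(2) = phi_1 gamma(1) + phi_2 gamma(0)
From (E1): gamma(1) = A gamma(0) + B with
  A = phi_1 / (1 - phi_2) = 0.131 / 0.965 = 0.135751,   B = c_1 / (1 - phi_2) = -0.082 / 0.965 = -0.084974.
Insert (E2) into (E0): gamma(0) (1 - phi_2^2) = phi_1 (1 + phi_2) gamma(1) + c_0.
  phi_1 (1 + phi_2) = (0.131)(1.035) = 0.135585,   1 - phi_2^2 = 0.998775.
Replace gamma(1) by A gamma(0) + B and collect gamma(0):
  gamma(0) [0.998775 - (0.135585)(0.135751)] = (0.135585)(-0.084974) + 0.995982
  gamma(0) * 0.980369 = 0.984461
  gamma(0) = 0.984461 / 0.980369 = 1.004174.
Therefore gamma(0) = 1.0042 (to 4 decimal places).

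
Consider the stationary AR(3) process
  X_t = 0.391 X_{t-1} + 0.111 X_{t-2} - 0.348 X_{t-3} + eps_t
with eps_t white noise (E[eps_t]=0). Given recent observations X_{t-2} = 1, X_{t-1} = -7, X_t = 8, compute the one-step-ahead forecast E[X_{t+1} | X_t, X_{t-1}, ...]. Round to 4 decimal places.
E[X_{t+1} \mid \mathcal F_t] = 2.0030

For an AR(p) model X_t = c + sum_i phi_i X_{t-i} + eps_t, the
one-step-ahead conditional mean is
  E[X_{t+1} | X_t, ...] = c + sum_i phi_i X_{t+1-i}.
Substitute known values:
  E[X_{t+1} | ...] = (0.391) * (8) + (0.111) * (-7) + (-0.348) * (1)
                   = 2.0030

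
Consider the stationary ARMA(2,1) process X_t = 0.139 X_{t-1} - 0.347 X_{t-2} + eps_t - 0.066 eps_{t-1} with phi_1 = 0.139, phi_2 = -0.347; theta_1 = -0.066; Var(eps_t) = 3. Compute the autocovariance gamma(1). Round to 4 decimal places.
\gamma(1) = 0.2055

Multiply the model equation by X_{t-k} and take expectations. With theta_0 = psi_0 = 1 and psi_j the MA(infinity) weights, this gives
  gamma(k) - sum_i phi_i gamma(k-i) = c_k,
  c_k = sigma^2 * sum_{j=k..q} theta_j psi_{j-k}   (c_k = 0 for k > q),
using gamma(-m) = gamma(m).
psi-weights needed (psi_j = theta_j + sum_i phi_i psi_{j-i}):
  psi_1 = theta_1 + phi_1 = -0.066 + (0.139) = 0.073
Right-hand sides:
  c_0 = sigma^2 (1 + theta_1 psi_1) = 3 * (1 + (-0.066)(0.073)) = 3 * 0.995182 = 2.985546
  c_1 = sigma^2 theta_1 = 3 * (-0.066) = -0.198
  c_2 = 0
Equations for k = 0, 1, 2 (AR order 2, c_2 = 0):
  (E0) gamma(0) = phi_1 gamma(1) + phi_2 gamma(2) + c_0
  (E1) gamma(1) = phi_1 gamma(0) + phi_2 gamma(1) + c_1
  (E2) gamma(2) = phi_1 gamma(1) + phi_2 gamma(0)
From (E1): gamma(1) = A gamma(0) + B with
  A = phi_1 / (1 - phi_2) = 0.139 / 1.347 = 0.103192,   B = c_1 / (1 - phi_2) = -0.198 / 1.347 = -0.146993.
Insert (E2) into (E0): gamma(0) (1 - phi_2^2) = phi_1 (1 + phi_2) gamma(1) + c_0.
  phi_1 (1 + phi_2) = (0.139)(0.653) = 0.090767,   1 - phi_2^2 = 0.879591.
Replace gamma(1) by A gamma(0) + B and collect gamma(0):
  gamma(0) [0.879591 - (0.090767)(0.103192)] = (0.090767)(-0.146993) + 2.985546
  gamma(0) * 0.870225 = 2.972204
  gamma(0) = 2.972204 / 0.870225 = 3.415445.
  gamma(1) = A gamma(0) + B = (0.103192)(3.415445) + (-0.146993) = 0.205454.
Therefore gamma(1) = 0.2055 (to 4 decimal places).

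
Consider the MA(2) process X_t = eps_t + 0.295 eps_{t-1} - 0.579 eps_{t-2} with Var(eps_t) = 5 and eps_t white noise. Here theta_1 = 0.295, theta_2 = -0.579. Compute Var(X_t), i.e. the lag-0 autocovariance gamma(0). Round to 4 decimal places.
\gamma(0) = 7.1113

For an MA(q) process X_t = eps_t + sum_i theta_i eps_{t-i} with
Var(eps_t) = sigma^2, the variance is
  gamma(0) = sigma^2 * (1 + sum_i theta_i^2).
  sum_i theta_i^2 = (0.295)^2 + (-0.579)^2 = 0.087025 + 0.335241 = 0.422266.
  gamma(0) = 5 * (1 + 0.422266) = 5 * 1.422266 = 7.11133, which rounds to 7.1113.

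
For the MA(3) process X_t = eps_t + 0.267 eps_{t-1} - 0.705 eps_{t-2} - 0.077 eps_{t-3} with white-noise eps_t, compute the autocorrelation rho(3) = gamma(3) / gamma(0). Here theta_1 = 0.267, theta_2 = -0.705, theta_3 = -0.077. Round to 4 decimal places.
\rho(3) = -0.0489

For an MA(q) process with theta_0 = 1, the autocovariance is
  gamma(k) = sigma^2 * sum_{i=0..q-k} theta_i * theta_{i+k},
and rho(k) = gamma(k) / gamma(0). Sigma^2 cancels.
  numerator   = (1)*(-0.077) = -0.077.
  denominator = (1)^2 + (0.267)^2 + (-0.705)^2 + (-0.077)^2 = 1.574243.
  rho(3) = -0.077 / 1.574243 = -0.0489.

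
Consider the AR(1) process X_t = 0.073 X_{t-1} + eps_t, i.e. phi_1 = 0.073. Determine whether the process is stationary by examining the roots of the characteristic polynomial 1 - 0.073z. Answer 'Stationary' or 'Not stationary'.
\text{Stationary}

The AR(p) characteristic polynomial is P(z) = 1 - 0.073z.
Stationarity requires all roots to lie outside the unit circle, i.e. |z| > 1 for every root.
This is linear in z: 1 + (-0.073) z = 0  =>  z = -1/(-0.073) = 13.69863,  |z| = 13.69863.
Moduli of all roots: 13.6986.
All moduli strictly greater than 1? Yes.
Verdict: Stationary.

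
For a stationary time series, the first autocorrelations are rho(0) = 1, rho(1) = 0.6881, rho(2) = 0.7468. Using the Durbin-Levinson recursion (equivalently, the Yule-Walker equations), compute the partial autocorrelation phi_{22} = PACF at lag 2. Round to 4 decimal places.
\phi_{22} = 0.5191

The PACF at lag k is phi_{kk}, the last component of the solution
to the Yule-Walker system G_k phi = r_k where
  (G_k)_{ij} = rho(|i - j|), (r_k)_i = rho(i), i,j = 1..k.
Equivalently, Durbin-Levinson gives phi_{kk} iteratively:
  phi_{11} = rho(1)
  phi_{kk} = [rho(k) - sum_{j=1..k-1} phi_{k-1,j} rho(k-j)]
            / [1 - sum_{j=1..k-1} phi_{k-1,j} rho(j)],
  phi_{k,j} = phi_{k-1,j} - phi_{kk} phi_{k-1,k-j},  j = 1..k-1.
Step k = 1:
  phi_11 = rho(1) = 0.6881.
Step k = 2:
  phi_22 = [rho(2) - phi_11 rho(1)] / [1 - phi_11 rho(1)] = [0.7468 - (0.6881)(0.6881)] / [1 - (0.6881)(0.6881)]
         = 0.27331839 / 0.52651839 = 0.5191.
Therefore phi_{22} = 0.5191.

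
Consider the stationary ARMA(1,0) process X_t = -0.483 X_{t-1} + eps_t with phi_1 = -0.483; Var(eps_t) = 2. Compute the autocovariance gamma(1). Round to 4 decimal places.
\gamma(1) = -1.2599

Multiply the model equation by X_{t-k} and take expectations. With theta_0 = psi_0 = 1 and psi_j the MA(infinity) weights, this gives
  gamma(k) - sum_i phi_i gamma(k-i) = c_k,
  c_k = sigma^2 * sum_{j=k..q} theta_j psi_{j-k}   (c_k = 0 for k > q),
using gamma(-m) = gamma(m).
Pure AR (q = 0): c_0 = sigma^2 = 2, c_k = 0 for k >= 1.
Equations for k = 0 and k = 1 (AR order 1):
  gamma(0) = phi_1 gamma(1) + c_0
  gamma(1) = phi_1 gamma(0) + c_1
Substituting the second into the first: gamma(0) (1 - phi_1^2) = c_0 + phi_1 c_1, so
  gamma(0) = c_0 / (1 - phi_1^2) = 2 / (1 - (-0.483)^2) = 2 / 0.766711 = 2.608545.
  gamma(1) = phi_1 gamma(0) = (-0.483)(2.608545) = -1.259927.
Therefore gamma(1) = -1.2599 (to 4 decimal places).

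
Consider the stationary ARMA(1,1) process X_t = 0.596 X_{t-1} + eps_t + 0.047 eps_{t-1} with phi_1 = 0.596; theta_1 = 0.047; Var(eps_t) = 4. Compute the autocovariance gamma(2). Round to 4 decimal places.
\gamma(2) = 2.4440

Multiply the model equation by X_{t-k} and take expectations. With theta_0 = psi_0 = 1 and psi_j the MA(infinity) weights, this gives
  gamma(k) - sum_i phi_i gamma(k-i) = c_k,
  c_k = sigma^2 * sum_{j=k..q} theta_j psi_{j-k}   (c_k = 0 for k > q),
using gamma(-m) = gamma(m).
psi-weights needed (psi_j = theta_j + sum_i phi_i psi_{j-i}):
  psi_1 = theta_1 + phi_1 = 0.047 + (0.596) = 0.643
Right-hand sides:
  c_0 = sigma^2 (1 + theta_1 psi_1) = 4 * (1 + (0.047)(0.643)) = 4 * 1.030221 = 4.120884
  c_1 = sigma^2 theta_1 = 4 * (0.047) = 0.188
  c_2 = 0
Equations for k = 0 and k = 1 (AR order 1):
  gamma(0) = phi_1 gamma(1) + c_0
  gamma(1) = phi_1 gamma(0) + c_1
Substituting the second into the first: gamma(0) (1 - phi_1^2) = c_0 + phi_1 c_1, so
  gamma(0) = (c_0 + phi_1 c_1) / (1 - phi_1^2) = (4.120884 + (0.596)(0.188)) / (1 - (0.596)^2) = 4.232932 / 0.644784 = 6.564884.
  gamma(1) = phi_1 gamma(0) + c_1 = (0.596)(6.564884) + (0.188) = 4.100671.
For k = 2 (> q): gamma(2) = phi_1 gamma(1) = (0.596)(4.100671) = 2.444.
Therefore gamma(2) = 2.4440 (to 4 decimal places).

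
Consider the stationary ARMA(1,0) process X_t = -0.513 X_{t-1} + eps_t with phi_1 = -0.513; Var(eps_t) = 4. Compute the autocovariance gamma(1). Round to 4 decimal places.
\gamma(1) = -2.7849

Multiply the model equation by X_{t-k} and take expectations. With theta_0 = psi_0 = 1 and psi_j the MA(infinity) weights, this gives
  gamma(k) - sum_i phi_i gamma(k-i) = c_k,
  c_k = sigma^2 * sum_{j=k..q} theta_j psi_{j-k}   (c_k = 0 for k > q),
using gamma(-m) = gamma(m).
Pure AR (q = 0): c_0 = sigma^2 = 4, c_k = 0 for k >= 1.
Equations for k = 0 and k = 1 (AR order 1):
  gamma(0) = phi_1 gamma(1) + c_0
  gamma(1) = phi_1 gamma(0) + c_1
Substituting the second into the first: gamma(0) (1 - phi_1^2) = c_0 + phi_1 c_1, so
  gamma(0) = c_0 / (1 - phi_1^2) = 4 / (1 - (-0.513)^2) = 4 / 0.736831 = 5.428653.
  gamma(1) = phi_1 gamma(0) = (-0.513)(5.428653) = -2.784899.
Therefore gamma(1) = -2.7849 (to 4 decimal places).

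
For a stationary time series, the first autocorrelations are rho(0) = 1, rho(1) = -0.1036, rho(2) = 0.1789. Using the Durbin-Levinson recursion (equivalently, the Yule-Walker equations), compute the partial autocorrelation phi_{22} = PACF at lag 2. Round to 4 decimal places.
\phi_{22} = 0.1700

The PACF at lag k is phi_{kk}, the last component of the solution
to the Yule-Walker system G_k phi = r_k where
  (G_k)_{ij} = rho(|i - j|), (r_k)_i = rho(i), i,j = 1..k.
Equivalently, Durbin-Levinson gives phi_{kk} iteratively:
  phi_{11} = rho(1)
  phi_{kk} = [rho(k) - sum_{j=1..k-1} phi_{k-1,j} rho(k-j)]
            / [1 - sum_{j=1..k-1} phi_{k-1,j} rho(j)],
  phi_{k,j} = phi_{k-1,j} - phi_{kk} phi_{k-1,k-j},  j = 1..k-1.
Step k = 1:
  phi_11 = rho(1) = -0.1036.
Step k = 2:
  phi_22 = [rho(2) - phi_11 rho(1)] / [1 - phi_11 rho(1)] = [0.1789 - (-0.1036)(-0.1036)] / [1 - (-0.1036)(-0.1036)]
         = 0.16816704 / 0.98926704 = 0.17.
Therefore phi_{22} = 0.1700.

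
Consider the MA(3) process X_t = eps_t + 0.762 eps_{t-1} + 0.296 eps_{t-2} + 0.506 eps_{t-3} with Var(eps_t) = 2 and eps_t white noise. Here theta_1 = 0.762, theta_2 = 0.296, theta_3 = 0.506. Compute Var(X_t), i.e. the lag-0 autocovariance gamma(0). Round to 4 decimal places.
\gamma(0) = 3.8486

For an MA(q) process X_t = eps_t + sum_i theta_i eps_{t-i} with
Var(eps_t) = sigma^2, the variance is
  gamma(0) = sigma^2 * (1 + sum_i theta_i^2).
  sum_i theta_i^2 = (0.762)^2 + (0.296)^2 + (0.506)^2 = 0.580644 + 0.087616 + 0.256036 = 0.924296.
  gamma(0) = 2 * (1 + 0.924296) = 2 * 1.924296 = 3.848592, which rounds to 3.8486.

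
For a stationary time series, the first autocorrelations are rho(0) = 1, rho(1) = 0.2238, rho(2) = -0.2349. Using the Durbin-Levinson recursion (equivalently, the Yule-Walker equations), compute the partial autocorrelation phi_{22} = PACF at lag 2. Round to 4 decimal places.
\phi_{22} = -0.3000

The PACF at lag k is phi_{kk}, the last component of the solution
to the Yule-Walker system G_k phi = r_k where
  (G_k)_{ij} = rho(|i - j|), (r_k)_i = rho(i), i,j = 1..k.
Equivalently, Durbin-Levinson gives phi_{kk} iteratively:
  phi_{11} = rho(1)
  phi_{kk} = [rho(k) - sum_{j=1..k-1} phi_{k-1,j} rho(k-j)]
            / [1 - sum_{j=1..k-1} phi_{k-1,j} rho(j)],
  phi_{k,j} = phi_{k-1,j} - phi_{kk} phi_{k-1,k-j},  j = 1..k-1.
Step k = 1:
  phi_11 = rho(1) = 0.2238.
Step k = 2:
  phi_22 = [rho(2) - phi_11 rho(1)] / [1 - phi_11 rho(1)] = [-0.2349 - (0.2238)(0.2238)] / [1 - (0.2238)(0.2238)]
         = -0.28498644 / 0.94991356 = -0.3.
Therefore phi_{22} = -0.3000.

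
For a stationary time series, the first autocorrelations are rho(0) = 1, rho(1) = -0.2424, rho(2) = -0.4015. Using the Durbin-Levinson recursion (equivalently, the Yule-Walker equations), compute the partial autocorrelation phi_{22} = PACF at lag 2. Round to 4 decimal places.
\phi_{22} = -0.4890

The PACF at lag k is phi_{kk}, the last component of the solution
to the Yule-Walker system G_k phi = r_k where
  (G_k)_{ij} = rho(|i - j|), (r_k)_i = rho(i), i,j = 1..k.
Equivalently, Durbin-Levinson gives phi_{kk} iteratively:
  phi_{11} = rho(1)
  phi_{kk} = [rho(k) - sum_{j=1..k-1} phi_{k-1,j} rho(k-j)]
            / [1 - sum_{j=1..k-1} phi_{k-1,j} rho(j)],
  phi_{k,j} = phi_{k-1,j} - phi_{kk} phi_{k-1,k-j},  j = 1..k-1.
Step k = 1:
  phi_11 = rho(1) = -0.2424.
Step k = 2:
  phi_22 = [rho(2) - phi_11 rho(1)] / [1 - phi_11 rho(1)] = [-0.4015 - (-0.2424)(-0.2424)] / [1 - (-0.2424)(-0.2424)]
         = -0.46025776 / 0.94124224 = -0.489.
Therefore phi_{22} = -0.4890.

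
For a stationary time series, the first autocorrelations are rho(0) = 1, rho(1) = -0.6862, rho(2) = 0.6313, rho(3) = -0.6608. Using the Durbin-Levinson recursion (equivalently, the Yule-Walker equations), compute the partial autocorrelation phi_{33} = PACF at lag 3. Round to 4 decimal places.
\phi_{33} = -0.3140

The PACF at lag k is phi_{kk}, the last component of the solution
to the Yule-Walker system G_k phi = r_k where
  (G_k)_{ij} = rho(|i - j|), (r_k)_i = rho(i), i,j = 1..k.
Equivalently, Durbin-Levinson gives phi_{kk} iteratively:
  phi_{11} = rho(1)
  phi_{kk} = [rho(k) - sum_{j=1..k-1} phi_{k-1,j} rho(k-j)]
            / [1 - sum_{j=1..k-1} phi_{k-1,j} rho(j)],
  phi_{k,j} = phi_{k-1,j} - phi_{kk} phi_{k-1,k-j},  j = 1..k-1.
Step k = 1:
  phi_11 = rho(1) = -0.6862.
Step k = 2:
  phi_22 = [rho(2) - phi_11 rho(1)] / [1 - phi_11 rho(1)] = [0.6313 - (-0.6862)(-0.6862)] / [1 - (-0.6862)(-0.6862)]
         = 0.16042956 / 0.52912956 = 0.303195.
  Update: phi_21 = phi_11 - phi_22 phi_11 = -0.6862 - (0.303195)(-0.6862) = -0.478147.
Step k = 3:
  phi_33 = [rho(3) - phi_21 rho(2) - phi_22 rho(1)] / [1 - phi_21 rho(1) - phi_22 rho(2)]
    numerator   = -0.6608 - (-0.478147)(0.6313) - (0.303195)(-0.6862) = -0.15089296
    denominator = 1 - (-0.478147)(-0.6862) - (0.303195)(0.6313) = 0.48048808
  phi_33 = -0.15089296 / 0.48048808 = -0.314.
Therefore phi_{33} = -0.3140.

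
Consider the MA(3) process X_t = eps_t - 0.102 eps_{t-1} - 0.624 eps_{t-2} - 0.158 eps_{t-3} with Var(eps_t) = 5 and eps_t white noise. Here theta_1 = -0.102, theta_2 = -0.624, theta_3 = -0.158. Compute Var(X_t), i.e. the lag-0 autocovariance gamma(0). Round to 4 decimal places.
\gamma(0) = 7.1237

For an MA(q) process X_t = eps_t + sum_i theta_i eps_{t-i} with
Var(eps_t) = sigma^2, the variance is
  gamma(0) = sigma^2 * (1 + sum_i theta_i^2).
  sum_i theta_i^2 = (-0.102)^2 + (-0.624)^2 + (-0.158)^2 = 0.010404 + 0.389376 + 0.024964 = 0.424744.
  gamma(0) = 5 * (1 + 0.424744) = 5 * 1.424744 = 7.12372, which rounds to 7.1237.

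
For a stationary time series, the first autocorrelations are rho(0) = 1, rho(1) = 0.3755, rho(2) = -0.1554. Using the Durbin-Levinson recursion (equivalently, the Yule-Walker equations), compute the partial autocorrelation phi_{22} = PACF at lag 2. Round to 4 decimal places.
\phi_{22} = -0.3451

The PACF at lag k is phi_{kk}, the last component of the solution
to the Yule-Walker system G_k phi = r_k where
  (G_k)_{ij} = rho(|i - j|), (r_k)_i = rho(i), i,j = 1..k.
Equivalently, Durbin-Levinson gives phi_{kk} iteratively:
  phi_{11} = rho(1)
  phi_{kk} = [rho(k) - sum_{j=1..k-1} phi_{k-1,j} rho(k-j)]
            / [1 - sum_{j=1..k-1} phi_{k-1,j} rho(j)],
  phi_{k,j} = phi_{k-1,j} - phi_{kk} phi_{k-1,k-j},  j = 1..k-1.
Step k = 1:
  phi_11 = rho(1) = 0.3755.
Step k = 2:
  phi_22 = [rho(2) - phi_11 rho(1)] / [1 - phi_11 rho(1)] = [-0.1554 - (0.3755)(0.3755)] / [1 - (0.3755)(0.3755)]
         = -0.29640025 / 0.85899975 = -0.3451.
Therefore phi_{22} = -0.3451.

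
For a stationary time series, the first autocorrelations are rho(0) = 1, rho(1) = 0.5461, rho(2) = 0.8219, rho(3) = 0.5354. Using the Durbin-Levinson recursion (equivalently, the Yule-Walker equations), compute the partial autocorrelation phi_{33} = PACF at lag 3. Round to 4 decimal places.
\phi_{33} = 0.0450

The PACF at lag k is phi_{kk}, the last component of the solution
to the Yule-Walker system G_k phi = r_k where
  (G_k)_{ij} = rho(|i - j|), (r_k)_i = rho(i), i,j = 1..k.
Equivalently, Durbin-Levinson gives phi_{kk} iteratively:
  phi_{11} = rho(1)
  phi_{kk} = [rho(k) - sum_{j=1..k-1} phi_{k-1,j} rho(k-j)]
            / [1 - sum_{j=1..k-1} phi_{k-1,j} rho(j)],
  phi_{k,j} = phi_{k-1,j} - phi_{kk} phi_{k-1,k-j},  j = 1..k-1.
Step k = 1:
  phi_11 = rho(1) = 0.5461.
Step k = 2:
  phi_22 = [rho(2) - phi_11 rho(1)] / [1 - phi_11 rho(1)] = [0.8219 - (0.5461)(0.5461)] / [1 - (0.5461)(0.5461)]
         = 0.52367479 / 0.70177479 = 0.746215.
  Update: phi_21 = phi_11 - phi_22 phi_11 = 0.5461 - (0.746215)(0.5461) = 0.138592.
Step k = 3:
  phi_33 = [rho(3) - phi_21 rho(2) - phi_22 rho(1)] / [1 - phi_21 rho(1) - phi_22 rho(2)]
    numerator   = 0.5354 - (0.138592)(0.8219) - (0.746215)(0.5461) = 0.01398324
    denominator = 1 - (0.138592)(0.5461) - (0.746215)(0.8219) = 0.31100087
  phi_33 = 0.01398324 / 0.31100087 = 0.045.
Therefore phi_{33} = 0.0450.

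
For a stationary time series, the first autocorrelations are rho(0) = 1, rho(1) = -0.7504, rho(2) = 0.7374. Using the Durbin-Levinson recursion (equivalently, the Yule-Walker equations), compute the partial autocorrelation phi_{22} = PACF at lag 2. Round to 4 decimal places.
\phi_{22} = 0.3989

The PACF at lag k is phi_{kk}, the last component of the solution
to the Yule-Walker system G_k phi = r_k where
  (G_k)_{ij} = rho(|i - j|), (r_k)_i = rho(i), i,j = 1..k.
Equivalently, Durbin-Levinson gives phi_{kk} iteratively:
  phi_{11} = rho(1)
  phi_{kk} = [rho(k) - sum_{j=1..k-1} phi_{k-1,j} rho(k-j)]
            / [1 - sum_{j=1..k-1} phi_{k-1,j} rho(j)],
  phi_{k,j} = phi_{k-1,j} - phi_{kk} phi_{k-1,k-j},  j = 1..k-1.
Step k = 1:
  phi_11 = rho(1) = -0.7504.
Step k = 2:
  phi_22 = [rho(2) - phi_11 rho(1)] / [1 - phi_11 rho(1)] = [0.7374 - (-0.7504)(-0.7504)] / [1 - (-0.7504)(-0.7504)]
         = 0.17429984 / 0.43689984 = 0.3989.
Therefore phi_{22} = 0.3989.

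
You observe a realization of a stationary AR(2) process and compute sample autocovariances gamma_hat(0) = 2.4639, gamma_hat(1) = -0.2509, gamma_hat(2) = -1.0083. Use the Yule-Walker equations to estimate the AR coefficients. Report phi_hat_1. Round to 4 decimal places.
\hat\phi_{1} = -0.1450

The Yule-Walker equations for an AR(p) process read, in matrix form,
  Gamma_p phi = r_p,   with   (Gamma_p)_{ij} = gamma(|i - j|),
                       (r_p)_i = gamma(i),   i,j = 1..p.
Substitute the sample gammas (Toeplitz matrix and right-hand side of size 2):
  Gamma_p = [[2.4639, -0.2509], [-0.2509, 2.4639]]
  r_p     = [-0.2509, -1.0083]
Written out:
  2.4639 phi_1 - 0.2509 phi_2 = -0.2509
  -0.2509 phi_1 + 2.4639 phi_2 = -1.0083
Solve by Cramer's rule:
  det = gamma(0)^2 - gamma(1)^2 = (2.4639)^2 - (-0.2509)^2 = 6.07080321 - 0.06295081 = 6.0078524
  phi_hat_1 = [gamma(1) gamma(0) - gamma(1) gamma(2)] / det = [(-0.2509)(2.4639) - (-0.2509)(-1.0083)] / 6.0078524 = -0.87117498 / 6.0078524 = -0.145
  phi_hat_2 = [gamma(0) gamma(2) - gamma(1)^2] / det = [(2.4639)(-1.0083) - (-0.2509)^2] / 6.0078524 = -2.54730118 / 6.0078524 = -0.424
So phi_hat = [-0.1450, -0.4240].
Therefore phi_hat_1 = -0.1450.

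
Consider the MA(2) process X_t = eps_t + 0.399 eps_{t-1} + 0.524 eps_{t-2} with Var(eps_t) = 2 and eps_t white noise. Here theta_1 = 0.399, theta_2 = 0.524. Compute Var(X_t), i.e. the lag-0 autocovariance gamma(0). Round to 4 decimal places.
\gamma(0) = 2.8676

For an MA(q) process X_t = eps_t + sum_i theta_i eps_{t-i} with
Var(eps_t) = sigma^2, the variance is
  gamma(0) = sigma^2 * (1 + sum_i theta_i^2).
  sum_i theta_i^2 = (0.399)^2 + (0.524)^2 = 0.159201 + 0.274576 = 0.433777.
  gamma(0) = 2 * (1 + 0.433777) = 2 * 1.433777 = 2.867554, which rounds to 2.8676.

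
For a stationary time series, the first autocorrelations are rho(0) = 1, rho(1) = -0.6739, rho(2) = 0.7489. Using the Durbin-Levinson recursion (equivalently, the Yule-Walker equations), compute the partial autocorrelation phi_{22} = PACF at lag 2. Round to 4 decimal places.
\phi_{22} = 0.5400

The PACF at lag k is phi_{kk}, the last component of the solution
to the Yule-Walker system G_k phi = r_k where
  (G_k)_{ij} = rho(|i - j|), (r_k)_i = rho(i), i,j = 1..k.
Equivalently, Durbin-Levinson gives phi_{kk} iteratively:
  phi_{11} = rho(1)
  phi_{kk} = [rho(k) - sum_{j=1..k-1} phi_{k-1,j} rho(k-j)]
            / [1 - sum_{j=1..k-1} phi_{k-1,j} rho(j)],
  phi_{k,j} = phi_{k-1,j} - phi_{kk} phi_{k-1,k-j},  j = 1..k-1.
Step k = 1:
  phi_11 = rho(1) = -0.6739.
Step k = 2:
  phi_22 = [rho(2) - phi_11 rho(1)] / [1 - phi_11 rho(1)] = [0.7489 - (-0.6739)(-0.6739)] / [1 - (-0.6739)(-0.6739)]
         = 0.29475879 / 0.54585879 = 0.54.
Therefore phi_{22} = 0.5400.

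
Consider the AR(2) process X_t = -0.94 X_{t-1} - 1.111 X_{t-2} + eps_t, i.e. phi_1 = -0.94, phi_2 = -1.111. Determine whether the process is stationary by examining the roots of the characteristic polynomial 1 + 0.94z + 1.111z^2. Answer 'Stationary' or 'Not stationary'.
\text{Not stationary}

The AR(p) characteristic polynomial is P(z) = 1 + 0.94z + 1.111z^2.
Stationarity requires all roots to lie outside the unit circle, i.e. |z| > 1 for every root.
Set 1 + (0.94) z + (1.111) z^2 = 0, i.e. a z^2 + b z + c = 0 with a = 1.111, b = 0.94, c = 1.
Discriminant D = b^2 - 4ac = (0.94)^2 - 4*(1.111)*1 = 0.8836 - (4.444) = -3.5604.
D < 0, so the roots are the complex-conjugate pair z = (-b +/- i sqrt(-D)) / (2a) = -0.423 +/- 0.8492i.
For a conjugate pair |z|^2 = z * conj(z) = (product of roots) = c/a = 1/(1.111) = 0.90009, so |z| = sqrt(0.90009) = 0.9487 for both roots.
Moduli of all roots: 0.9487, 0.9487.
All moduli strictly greater than 1? No.
Verdict: Not stationary.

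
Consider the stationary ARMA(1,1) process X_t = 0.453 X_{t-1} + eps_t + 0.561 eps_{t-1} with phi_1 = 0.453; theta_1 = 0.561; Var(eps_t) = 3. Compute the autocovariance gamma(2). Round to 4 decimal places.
\gamma(2) = 2.1744

Multiply the model equation by X_{t-k} and take expectations. With theta_0 = psi_0 = 1 and psi_j the MA(infinity) weights, this gives
  gamma(k) - sum_i phi_i gamma(k-i) = c_k,
  c_k = sigma^2 * sum_{j=k..q} theta_j psi_{j-k}   (c_k = 0 for k > q),
using gamma(-m) = gamma(m).
psi-weights needed (psi_j = theta_j + sum_i phi_i psi_{j-i}):
  psi_1 = theta_1 + phi_1 = 0.561 + (0.453) = 1.014
Right-hand sides:
  c_0 = sigma^2 (1 + theta_1 psi_1) = 3 * (1 + (0.561)(1.014)) = 3 * 1.568854 = 4.706562
  c_1 = sigma^2 theta_1 = 3 * (0.561) = 1.683
  c_2 = 0
Equations for k = 0 and k = 1 (AR order 1):
  gamma(0) = phi_1 gamma(1) + c_0
  gamma(1) = phi_1 gamma(0) + c_1
Substituting the second into the first: gamma(0) (1 - phi_1^2) = c_0 + phi_1 c_1, so
  gamma(0) = (c_0 + phi_1 c_1) / (1 - phi_1^2) = (4.706562 + (0.453)(1.683)) / (1 - (0.453)^2) = 5.468961 / 0.794791 = 6.881005.
  gamma(1) = phi_1 gamma(0) + c_1 = (0.453)(6.881005) + (1.683) = 4.800095.
For k = 2 (> q): gamma(2) = phi_1 gamma(1) = (0.453)(4.800095) = 2.174443.
Therefore gamma(2) = 2.1744 (to 4 decimal places).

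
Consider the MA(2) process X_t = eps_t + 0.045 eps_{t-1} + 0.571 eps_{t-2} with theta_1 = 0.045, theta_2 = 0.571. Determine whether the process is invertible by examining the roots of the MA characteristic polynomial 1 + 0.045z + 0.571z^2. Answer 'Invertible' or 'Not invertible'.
\text{Invertible}

The MA(q) characteristic polynomial is P(z) = 1 + 0.045z + 0.571z^2.
Invertibility requires all roots to lie outside the unit circle, i.e. |z| > 1 for every root.
Set 1 + (0.045) z + (0.571) z^2 = 0, i.e. a z^2 + b z + c = 0 with a = 0.571, b = 0.045, c = 1.
Discriminant D = b^2 - 4ac = (0.045)^2 - 4*(0.571)*1 = 0.002025 - (2.284) = -2.281975.
D < 0, so the roots are the complex-conjugate pair z = (-b +/- i sqrt(-D)) / (2a) = -0.0394 +/- 1.3228i.
For a conjugate pair |z|^2 = z * conj(z) = (product of roots) = c/a = 1/(0.571) = 1.751313, so |z| = sqrt(1.751313) = 1.3234 for both roots.
Moduli of all roots: 1.3234, 1.3234.
All moduli strictly greater than 1? Yes.
Verdict: Invertible.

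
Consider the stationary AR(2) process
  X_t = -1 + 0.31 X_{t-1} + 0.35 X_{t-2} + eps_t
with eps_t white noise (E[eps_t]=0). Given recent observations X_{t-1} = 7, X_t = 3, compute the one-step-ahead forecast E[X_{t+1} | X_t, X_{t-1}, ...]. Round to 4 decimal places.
E[X_{t+1} \mid \mathcal F_t] = 2.3800

For an AR(p) model X_t = c + sum_i phi_i X_{t-i} + eps_t, the
one-step-ahead conditional mean is
  E[X_{t+1} | X_t, ...] = c + sum_i phi_i X_{t+1-i}.
Substitute known values:
  E[X_{t+1} | ...] = -1 + (0.31) * (3) + (0.35) * (7)
                   = 2.3800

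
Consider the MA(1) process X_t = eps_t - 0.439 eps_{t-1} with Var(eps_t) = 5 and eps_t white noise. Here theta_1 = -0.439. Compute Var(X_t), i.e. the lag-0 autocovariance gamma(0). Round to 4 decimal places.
\gamma(0) = 5.9636

For an MA(q) process X_t = eps_t + sum_i theta_i eps_{t-i} with
Var(eps_t) = sigma^2, the variance is
  gamma(0) = sigma^2 * (1 + sum_i theta_i^2).
  sum_i theta_i^2 = (-0.439)^2 = 0.192721.
  gamma(0) = 5 * (1 + 0.192721) = 5 * 1.192721 = 5.963605, which rounds to 5.9636.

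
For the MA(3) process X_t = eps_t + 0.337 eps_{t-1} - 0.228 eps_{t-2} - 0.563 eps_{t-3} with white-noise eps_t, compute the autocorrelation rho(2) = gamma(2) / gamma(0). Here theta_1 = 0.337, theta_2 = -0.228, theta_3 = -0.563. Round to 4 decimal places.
\rho(2) = -0.2818

For an MA(q) process with theta_0 = 1, the autocovariance is
  gamma(k) = sigma^2 * sum_{i=0..q-k} theta_i * theta_{i+k},
and rho(k) = gamma(k) / gamma(0). Sigma^2 cancels.
  numerator   = (1)*(-0.228) + (0.337)*(-0.563) = -0.417731.
  denominator = (1)^2 + (0.337)^2 + (-0.228)^2 + (-0.563)^2 = 1.482522.
  rho(2) = -0.417731 / 1.482522 = -0.2818.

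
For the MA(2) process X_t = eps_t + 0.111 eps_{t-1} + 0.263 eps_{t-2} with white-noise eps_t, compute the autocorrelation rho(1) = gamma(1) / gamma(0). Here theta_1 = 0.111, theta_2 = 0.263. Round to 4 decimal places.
\rho(1) = 0.1296

For an MA(q) process with theta_0 = 1, the autocovariance is
  gamma(k) = sigma^2 * sum_{i=0..q-k} theta_i * theta_{i+k},
and rho(k) = gamma(k) / gamma(0). Sigma^2 cancels.
  numerator   = (1)*(0.111) + (0.111)*(0.263) = 0.140193.
  denominator = (1)^2 + (0.111)^2 + (0.263)^2 = 1.08149.
  rho(1) = 0.140193 / 1.08149 = 0.1296.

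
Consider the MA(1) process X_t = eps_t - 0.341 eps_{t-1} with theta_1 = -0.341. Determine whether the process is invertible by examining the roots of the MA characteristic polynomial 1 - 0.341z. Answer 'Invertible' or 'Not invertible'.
\text{Invertible}

The MA(q) characteristic polynomial is P(z) = 1 - 0.341z.
Invertibility requires all roots to lie outside the unit circle, i.e. |z| > 1 for every root.
This is linear in z: 1 + (-0.341) z = 0  =>  z = -1/(-0.341) = 2.932551,  |z| = 2.932551.
Moduli of all roots: 2.9326.
All moduli strictly greater than 1? Yes.
Verdict: Invertible.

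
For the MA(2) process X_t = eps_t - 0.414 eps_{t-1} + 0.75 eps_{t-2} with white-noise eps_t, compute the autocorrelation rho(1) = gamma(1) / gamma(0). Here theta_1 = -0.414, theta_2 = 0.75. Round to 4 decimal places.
\rho(1) = -0.4178

For an MA(q) process with theta_0 = 1, the autocovariance is
  gamma(k) = sigma^2 * sum_{i=0..q-k} theta_i * theta_{i+k},
and rho(k) = gamma(k) / gamma(0). Sigma^2 cancels.
  numerator   = (1)*(-0.414) + (-0.414)*(0.75) = -0.7245.
  denominator = (1)^2 + (-0.414)^2 + (0.75)^2 = 1.733896.
  rho(1) = -0.7245 / 1.733896 = -0.4178.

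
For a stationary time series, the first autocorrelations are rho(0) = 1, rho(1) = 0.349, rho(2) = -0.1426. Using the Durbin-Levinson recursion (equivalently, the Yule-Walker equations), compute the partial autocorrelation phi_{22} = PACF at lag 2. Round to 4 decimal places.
\phi_{22} = -0.3011

The PACF at lag k is phi_{kk}, the last component of the solution
to the Yule-Walker system G_k phi = r_k where
  (G_k)_{ij} = rho(|i - j|), (r_k)_i = rho(i), i,j = 1..k.
Equivalently, Durbin-Levinson gives phi_{kk} iteratively:
  phi_{11} = rho(1)
  phi_{kk} = [rho(k) - sum_{j=1..k-1} phi_{k-1,j} rho(k-j)]
            / [1 - sum_{j=1..k-1} phi_{k-1,j} rho(j)],
  phi_{k,j} = phi_{k-1,j} - phi_{kk} phi_{k-1,k-j},  j = 1..k-1.
Step k = 1:
  phi_11 = rho(1) = 0.349.
Step k = 2:
  phi_22 = [rho(2) - phi_11 rho(1)] / [1 - phi_11 rho(1)] = [-0.1426 - (0.349)(0.349)] / [1 - (0.349)(0.349)]
         = -0.264401 / 0.878199 = -0.3011.
Therefore phi_{22} = -0.3011.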